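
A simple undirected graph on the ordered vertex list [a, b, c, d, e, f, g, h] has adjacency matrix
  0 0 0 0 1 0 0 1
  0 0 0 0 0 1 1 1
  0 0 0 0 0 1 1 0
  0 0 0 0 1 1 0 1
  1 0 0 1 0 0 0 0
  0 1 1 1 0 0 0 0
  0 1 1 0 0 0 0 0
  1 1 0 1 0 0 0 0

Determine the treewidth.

2

A width-2 tree decomposition is:
Bags: B1 = {a, d, e}  B2 = {a, d, h}  B3 = {d, f, h}  B4 = {b, f, h}  B5 = {b, c, f}  B6 = {b, c, g}
Tree: B1–B2, B2–B3, B3–B4, B4–B5, B5–B6
The largest bag has 3 vertices, giving width 2; this decomposition certifies tw(G) ≤ 2. For the lower bound, G contains the cycle e–a–h–d–e, so G is not a forest; only forests have treewidth ≤ 1, hence tw(G) ≥ 2. Hence tw(G) = 2 exactly.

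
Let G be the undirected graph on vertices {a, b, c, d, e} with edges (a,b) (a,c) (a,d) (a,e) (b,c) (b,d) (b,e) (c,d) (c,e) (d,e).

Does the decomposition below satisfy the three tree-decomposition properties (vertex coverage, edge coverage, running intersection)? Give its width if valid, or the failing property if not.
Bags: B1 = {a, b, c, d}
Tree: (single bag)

A tree decomposition must satisfy three properties: every vertex lies in some bag; for every edge, both endpoints lie together in some bag; and for every vertex, the bags containing it form a connected subtree. Here vertex e appears in no bag, so the decomposition is invalid.

No — vertex e appears in no bag.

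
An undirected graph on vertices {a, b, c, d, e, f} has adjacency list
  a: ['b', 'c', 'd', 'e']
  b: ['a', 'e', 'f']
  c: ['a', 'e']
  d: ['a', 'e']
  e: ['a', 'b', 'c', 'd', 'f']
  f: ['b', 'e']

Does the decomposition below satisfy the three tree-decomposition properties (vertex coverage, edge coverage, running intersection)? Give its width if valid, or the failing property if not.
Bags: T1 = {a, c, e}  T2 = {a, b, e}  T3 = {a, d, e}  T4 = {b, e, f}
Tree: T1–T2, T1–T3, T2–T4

Every vertex of G appears in some bag (union = {a, b, c, d, e, f}); every edge is covered by a bag; and for each vertex v the set of bags containing v is connected in the bag tree. The decomposition is therefore valid. The largest bag has 3 vertices, so the width is 2.

Yes; width 2.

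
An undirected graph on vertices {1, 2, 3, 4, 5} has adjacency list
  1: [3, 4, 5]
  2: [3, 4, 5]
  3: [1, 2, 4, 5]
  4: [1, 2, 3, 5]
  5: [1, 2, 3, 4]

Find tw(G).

A width-3 tree decomposition is:
Bags: B1 = {1, 3, 4, 5}  B2 = {2, 3, 4, 5}
Tree: B1–B2
Every bag has size at most 4, so the width is 4 − 1 = 3 and tw(G) ≤ 3. For the lower bound, the 4 vertices {1, 3, 4, 5} are pairwise adjacent, and any tree decomposition puts a clique entirely inside one bag — forcing width ≥ 3. Therefore the treewidth is 3.

3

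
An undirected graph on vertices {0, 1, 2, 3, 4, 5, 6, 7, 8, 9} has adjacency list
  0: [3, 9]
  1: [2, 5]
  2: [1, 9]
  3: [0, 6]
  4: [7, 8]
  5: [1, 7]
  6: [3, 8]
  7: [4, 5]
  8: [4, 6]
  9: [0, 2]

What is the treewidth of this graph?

A width-2 tree decomposition is:
Bags: B1 = {0, 3, 6}  B2 = {0, 6, 8}  B3 = {0, 4, 8}  B4 = {0, 4, 7}  B5 = {0, 5, 7}  B6 = {0, 1, 5}  B7 = {0, 1, 2}  B8 = {0, 2, 9}
Tree: B1–B2, B2–B3, B3–B4, B4–B5, B5–B6, B6–B7, B7–B8
Each bag holds 3 vertices, so the decomposition has width 2, which upper-bounds the treewidth. For the lower bound, G contains the cycle 0–3–6–8–4–7–5–1–2–9–0, so G is not a forest; only forests have treewidth ≤ 1, hence tw(G) ≥ 2. The upper and lower bounds meet at 2, so that is the treewidth.

2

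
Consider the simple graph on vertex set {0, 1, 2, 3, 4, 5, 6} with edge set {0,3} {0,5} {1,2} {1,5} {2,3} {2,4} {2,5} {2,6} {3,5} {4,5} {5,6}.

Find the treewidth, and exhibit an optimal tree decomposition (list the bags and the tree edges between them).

Treewidth 2.
One such decomposition:
Bags: B1 = {2, 3, 5}  B2 = {0, 3, 5}  B3 = {2, 5, 6}  B4 = {2, 4, 5}  B5 = {1, 2, 5}
Tree: B1–B2, B1–B3, B1–B4, B4–B5

Each bag holds 3 vertices, so the decomposition has width 2, which upper-bounds the treewidth. For the lower bound, the 3 vertices {0, 3, 5} are pairwise adjacent, and any tree decomposition puts a clique entirely inside one bag — forcing width ≥ 2. Hence tw(G) = 2 exactly.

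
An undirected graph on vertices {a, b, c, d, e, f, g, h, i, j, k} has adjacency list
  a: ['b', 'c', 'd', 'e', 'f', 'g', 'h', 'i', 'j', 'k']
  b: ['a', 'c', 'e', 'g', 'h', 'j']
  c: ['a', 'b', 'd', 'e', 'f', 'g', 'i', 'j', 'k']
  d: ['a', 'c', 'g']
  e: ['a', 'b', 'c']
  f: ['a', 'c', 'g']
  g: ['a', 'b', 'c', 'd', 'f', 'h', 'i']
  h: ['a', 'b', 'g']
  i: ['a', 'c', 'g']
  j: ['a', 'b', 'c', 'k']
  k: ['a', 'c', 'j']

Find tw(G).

A width-3 tree decomposition is:
Bags: B1 = {a, b, c, j}  B2 = {a, b, c, g}  B3 = {a, c, j, k}  B4 = {a, c, g, i}  B5 = {a, b, g, h}  B6 = {a, c, d, g}  B7 = {a, c, f, g}  B8 = {a, b, c, e}
Tree: B1–B2, B1–B3, B2–B4, B2–B5, B2–B6, B6–B7, B2–B8
The largest bag has 4 vertices, giving width 3; this decomposition certifies tw(G) ≤ 3. Conversely, {a, b, g, h} is a clique of size 4, and the vertices of any clique must share a bag in every tree decomposition; so some bag has ≥ 4 vertices and tw(G) ≥ 3. Hence tw(G) = 3 exactly.

3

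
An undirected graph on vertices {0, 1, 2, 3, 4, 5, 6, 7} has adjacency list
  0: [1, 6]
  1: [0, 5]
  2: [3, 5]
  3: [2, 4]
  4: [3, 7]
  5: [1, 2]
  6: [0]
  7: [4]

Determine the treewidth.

1

A width-1 tree decomposition is:
Bags: B1 = {4, 7}  B2 = {3, 4}  B3 = {2, 3}  B4 = {2, 5}  B5 = {1, 5}  B6 = {0, 1}  B7 = {0, 6}
Tree: B1–B2, B2–B3, B3–B4, B4–B5, B5–B6, B6–B7
The largest bag has 2 vertices, giving width 1; this decomposition certifies tw(G) ≤ 1. Since G has at least one edge (e.g. 7–4), it is not an edgeless graph, so tw(G) ≥ 1. Therefore the treewidth is 1.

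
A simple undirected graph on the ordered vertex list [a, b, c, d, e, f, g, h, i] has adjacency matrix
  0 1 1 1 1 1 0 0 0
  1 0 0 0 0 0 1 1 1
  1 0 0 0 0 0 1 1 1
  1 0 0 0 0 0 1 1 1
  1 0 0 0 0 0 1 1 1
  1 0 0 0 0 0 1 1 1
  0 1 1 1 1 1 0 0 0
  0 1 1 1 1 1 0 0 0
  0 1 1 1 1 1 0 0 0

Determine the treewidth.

4

A width-4 tree decomposition is:
Bags: B1 = {a, b, g, h, i}  B2 = {a, f, g, h, i}  B3 = {a, e, g, h, i}  B4 = {a, c, g, h, i}  B5 = {a, d, g, h, i}
Tree: B1–B2, B2–B3, B3–B4, B4–B5
Every bag has size at most 5, so the width is 5 − 1 = 4 and tw(G) ≤ 4. For the lower bound: the 5 vertex sets {b,h}, {f,i}, {e,g}, {a}, {c} are disjoint, each induces a connected subgraph, and every pair is joined by at least one edge of G. Contracting each set to a single vertex therefore yields K_{5} as a minor, and since treewidth is minor-monotone, tw(G) ≥ tw(K_{5}) = 4. The upper and lower bounds meet at 4, so that is the treewidth.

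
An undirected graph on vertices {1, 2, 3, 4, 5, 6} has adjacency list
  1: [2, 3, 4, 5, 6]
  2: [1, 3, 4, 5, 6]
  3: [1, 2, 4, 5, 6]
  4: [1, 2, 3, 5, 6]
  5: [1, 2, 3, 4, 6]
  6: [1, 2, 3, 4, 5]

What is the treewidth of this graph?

A width-5 tree decomposition is:
Bags: B1 = {1, 2, 3, 4, 5, 6}
Tree: (single bag)
A single bag containing all 6 vertices is trivially a valid decomposition of width 5. For the lower bound, the 6 vertices {1, 2, 3, 4, 5, 6} are pairwise adjacent, and any tree decomposition puts a clique entirely inside one bag — forcing width ≥ 5. Combining the bounds, tw(G) = 5.

5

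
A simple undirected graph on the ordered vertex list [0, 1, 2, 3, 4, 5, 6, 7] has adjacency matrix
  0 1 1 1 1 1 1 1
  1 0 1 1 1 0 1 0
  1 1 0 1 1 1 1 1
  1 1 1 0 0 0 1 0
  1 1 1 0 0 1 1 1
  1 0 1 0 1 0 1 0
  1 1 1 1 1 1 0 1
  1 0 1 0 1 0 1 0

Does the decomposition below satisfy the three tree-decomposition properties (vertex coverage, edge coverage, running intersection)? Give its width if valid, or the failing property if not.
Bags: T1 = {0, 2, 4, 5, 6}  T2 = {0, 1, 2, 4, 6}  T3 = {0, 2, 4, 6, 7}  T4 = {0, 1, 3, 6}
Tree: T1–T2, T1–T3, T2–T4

No — edge (2,3) lies in no bag.

A tree decomposition must satisfy three properties: every vertex lies in some bag; for every edge, both endpoints lie together in some bag; and for every vertex, the bags containing it form a connected subtree. Here edge (2,3) lies in no bag, so the decomposition is invalid.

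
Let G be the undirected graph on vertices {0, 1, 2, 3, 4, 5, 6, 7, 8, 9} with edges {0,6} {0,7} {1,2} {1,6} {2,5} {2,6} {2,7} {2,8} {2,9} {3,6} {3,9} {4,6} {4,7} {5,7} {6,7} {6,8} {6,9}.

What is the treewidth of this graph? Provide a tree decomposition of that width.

Every bag has size at most 3, so the width is 3 − 1 = 2 and tw(G) ≤ 2. On the other hand G contains the 3-clique {2, 5, 7}. A clique must lie in a single bag of any decomposition, so no decomposition can have width below 2. Combining the bounds, tw(G) = 2.

Treewidth 2.
Bags: B1 = {3, 6, 9}  B2 = {2, 6, 9}  B3 = {2, 6, 7}  B4 = {4, 6, 7}  B5 = {2, 6, 8}  B6 = {2, 5, 7}  B7 = {0, 6, 7}  B8 = {1, 2, 6}
Tree: B1–B2, B2–B3, B3–B4, B2–B5, B3–B6, B4–B7, B2–B8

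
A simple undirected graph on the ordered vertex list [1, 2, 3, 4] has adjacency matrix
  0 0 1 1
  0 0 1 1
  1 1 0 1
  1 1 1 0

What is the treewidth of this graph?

A width-2 tree decomposition is:
Bags: B1 = {2, 3, 4}  B2 = {1, 3, 4}
Tree: B1–B2
Each bag holds 3 vertices, so the decomposition has width 2, which upper-bounds the treewidth. Conversely, {1, 3, 4} is a clique of size 3, and the vertices of any clique must share a bag in every tree decomposition; so some bag has ≥ 3 vertices and tw(G) ≥ 2. Combining the bounds, tw(G) = 2.

2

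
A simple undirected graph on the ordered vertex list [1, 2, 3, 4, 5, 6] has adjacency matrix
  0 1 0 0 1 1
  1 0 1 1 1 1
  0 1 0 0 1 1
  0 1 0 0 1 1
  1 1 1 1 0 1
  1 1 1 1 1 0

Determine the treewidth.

A width-3 tree decomposition is:
Bags: B1 = {2, 3, 5, 6}  B2 = {1, 2, 5, 6}  B3 = {2, 4, 5, 6}
Tree: B1–B2, B1–B3
Every bag has size at most 4, so the width is 4 − 1 = 3 and tw(G) ≤ 3. For the lower bound, the 4 vertices {1, 2, 5, 6} are pairwise adjacent, and any tree decomposition puts a clique entirely inside one bag — forcing width ≥ 3. Combining the bounds, tw(G) = 3.

3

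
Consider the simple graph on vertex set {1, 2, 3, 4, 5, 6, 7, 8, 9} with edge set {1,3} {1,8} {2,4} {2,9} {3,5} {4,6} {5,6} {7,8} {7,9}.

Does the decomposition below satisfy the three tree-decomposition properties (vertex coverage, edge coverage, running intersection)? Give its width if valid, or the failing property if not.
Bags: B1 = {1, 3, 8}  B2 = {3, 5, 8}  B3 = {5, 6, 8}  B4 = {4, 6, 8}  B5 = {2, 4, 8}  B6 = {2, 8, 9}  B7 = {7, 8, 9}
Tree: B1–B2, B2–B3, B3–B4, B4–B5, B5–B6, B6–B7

Vertex coverage: the bags together contain {1, 2, 3, 4, 5, 6, 7, 8, 9}, the full vertex set. Edge coverage: each edge of G has both endpoints in at least one bag. Running intersection: for every vertex, the bags containing it form a connected subtree. All three properties hold, so this is a valid tree decomposition of width max|bag| − 1 = 2, and hence tw(G) ≤ 2.

Yes; width 2.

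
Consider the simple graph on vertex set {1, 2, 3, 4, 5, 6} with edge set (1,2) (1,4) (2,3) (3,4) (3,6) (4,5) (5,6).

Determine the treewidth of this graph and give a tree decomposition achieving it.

Treewidth 2.
One optimal decomposition is:
Bags: B1 = {1, 2, 4}  B2 = {2, 3, 4}  B3 = {3, 4, 5}  B4 = {3, 5, 6}
Tree: B1–B2, B2–B3, B3–B4

The largest bag has 3 vertices, giving width 2; this decomposition certifies tw(G) ≤ 2. For the lower bound, G contains the cycle 1–2–3–4–1, so G is not a forest; only forests have treewidth ≤ 1, hence tw(G) ≥ 2. Hence tw(G) = 2 exactly.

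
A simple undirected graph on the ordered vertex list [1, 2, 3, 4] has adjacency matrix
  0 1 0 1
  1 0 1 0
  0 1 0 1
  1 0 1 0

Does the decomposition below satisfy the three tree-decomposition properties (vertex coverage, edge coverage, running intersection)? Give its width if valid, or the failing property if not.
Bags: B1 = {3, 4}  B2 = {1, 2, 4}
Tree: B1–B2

No — edge (2,3) lies in no bag.

A tree decomposition must satisfy three properties: every vertex lies in some bag; for every edge, both endpoints lie together in some bag; and for every vertex, the bags containing it form a connected subtree. Here edge (2,3) lies in no bag, so the decomposition is invalid.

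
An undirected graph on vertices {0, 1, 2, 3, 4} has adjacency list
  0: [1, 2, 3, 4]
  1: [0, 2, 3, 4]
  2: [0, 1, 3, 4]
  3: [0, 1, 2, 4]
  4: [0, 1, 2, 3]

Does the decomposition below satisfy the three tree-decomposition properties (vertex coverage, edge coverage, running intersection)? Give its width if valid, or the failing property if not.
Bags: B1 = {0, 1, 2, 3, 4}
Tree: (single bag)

Yes; width 4.

Checking the three conditions: (i) the bags cover all of {0, 1, 2, 3, 4}; (ii) for each edge, some bag contains both endpoints; (iii) the bags containing any fixed vertex form a subtree. All hold, so the decomposition is valid with width 5 − 1 = 4.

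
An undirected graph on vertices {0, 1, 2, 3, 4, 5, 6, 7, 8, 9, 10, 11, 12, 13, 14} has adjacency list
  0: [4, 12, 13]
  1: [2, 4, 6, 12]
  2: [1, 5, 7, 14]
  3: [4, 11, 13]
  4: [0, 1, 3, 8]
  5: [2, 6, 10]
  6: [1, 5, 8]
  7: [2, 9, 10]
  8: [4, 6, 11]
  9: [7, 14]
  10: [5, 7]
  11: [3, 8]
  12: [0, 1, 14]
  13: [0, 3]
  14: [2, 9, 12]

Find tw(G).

A width-3 tree decomposition is:
Bags: B1 = {7, 9, 10, 14}  B2 = {2, 7, 10, 14}  B3 = {2, 5, 10, 14}  B4 = {2, 5, 12, 14}  B5 = {1, 2, 5, 12}  B6 = {1, 5, 6, 12}  B7 = {0, 1, 6, 12}  B8 = {0, 1, 4, 6}  B9 = {0, 4, 6, 8}  B10 = {0, 4, 8, 13}  B11 = {3, 4, 8, 13}  B12 = {3, 8, 11, 13}
Tree: B1–B2, B2–B3, B3–B4, B4–B5, B5–B6, B6–B7, B7–B8, B8–B9, B9–B10, B10–B11, B11–B12
Every bag has size at most 4, so the width is 4 − 1 = 3 and tw(G) ≤ 3. For the lower bound: the 4 vertex sets {7,9,10}, {14}, {2}, {1,5,6,12} are disjoint, each induces a connected subgraph, and every pair is joined by at least one edge of G. Contracting each set to a single vertex therefore yields K_{4} as a minor, and since treewidth is minor-monotone, tw(G) ≥ tw(K_{4}) = 3. Hence tw(G) = 3 exactly.

3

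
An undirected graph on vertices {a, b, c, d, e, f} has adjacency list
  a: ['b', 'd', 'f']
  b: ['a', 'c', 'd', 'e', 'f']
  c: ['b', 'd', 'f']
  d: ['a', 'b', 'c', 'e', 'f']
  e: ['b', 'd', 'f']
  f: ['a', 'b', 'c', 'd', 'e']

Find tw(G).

3

A width-3 tree decomposition is:
Bags: B1 = {b, d, e, f}  B2 = {a, b, d, f}  B3 = {b, c, d, f}
Tree: B1–B2, B2–B3
Every bag has size at most 4, so the width is 4 − 1 = 3 and tw(G) ≤ 3. Conversely, {b, d, e, f} is a clique of size 4, and the vertices of any clique must share a bag in every tree decomposition; so some bag has ≥ 4 vertices and tw(G) ≥ 3. The upper and lower bounds meet at 3, so that is the treewidth.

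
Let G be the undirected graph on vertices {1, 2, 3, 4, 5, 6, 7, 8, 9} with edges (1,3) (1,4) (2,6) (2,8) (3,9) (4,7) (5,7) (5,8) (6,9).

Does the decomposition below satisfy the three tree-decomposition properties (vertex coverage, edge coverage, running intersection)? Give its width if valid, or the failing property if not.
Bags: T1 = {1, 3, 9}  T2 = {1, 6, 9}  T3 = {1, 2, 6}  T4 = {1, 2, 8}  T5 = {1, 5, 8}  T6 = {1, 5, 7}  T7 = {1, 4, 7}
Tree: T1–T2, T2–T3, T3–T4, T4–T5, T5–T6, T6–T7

Yes; width 2.

Checking the three conditions: (i) the bags cover all of {1, 2, 3, 4, 5, 6, 7, 8, 9}; (ii) for each edge, some bag contains both endpoints; (iii) the bags containing any fixed vertex form a subtree. All hold, so the decomposition is valid with width 3 − 1 = 2.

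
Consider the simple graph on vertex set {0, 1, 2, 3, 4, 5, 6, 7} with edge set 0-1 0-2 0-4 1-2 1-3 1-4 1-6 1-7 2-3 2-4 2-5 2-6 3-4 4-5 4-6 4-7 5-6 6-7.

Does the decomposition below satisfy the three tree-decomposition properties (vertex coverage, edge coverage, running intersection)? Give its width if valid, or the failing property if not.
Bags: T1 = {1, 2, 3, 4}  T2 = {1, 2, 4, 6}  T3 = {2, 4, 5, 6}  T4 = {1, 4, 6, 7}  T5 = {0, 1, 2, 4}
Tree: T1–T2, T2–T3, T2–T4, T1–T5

Vertex coverage: the bags together contain {0, 1, 2, 3, 4, 5, 6, 7}, the full vertex set. Edge coverage: each edge of G has both endpoints in at least one bag. Running intersection: for every vertex, the bags containing it form a connected subtree. All three properties hold, so this is a valid tree decomposition of width max|bag| − 1 = 3, and hence tw(G) ≤ 3.

Yes; width 3.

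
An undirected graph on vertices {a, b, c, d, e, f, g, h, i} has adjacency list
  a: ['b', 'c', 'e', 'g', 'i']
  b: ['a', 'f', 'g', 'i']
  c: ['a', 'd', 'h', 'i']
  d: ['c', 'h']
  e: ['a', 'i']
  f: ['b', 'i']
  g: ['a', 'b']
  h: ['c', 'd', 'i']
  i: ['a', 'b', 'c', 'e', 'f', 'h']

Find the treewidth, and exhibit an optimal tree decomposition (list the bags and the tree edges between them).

The largest bag has 3 vertices, giving width 2; this decomposition certifies tw(G) ≤ 2. On the other hand G contains the 3-clique {c, d, h}. A clique must lie in a single bag of any decomposition, so no decomposition can have width below 2. Hence tw(G) = 2 exactly.

Treewidth 2.
One optimal decomposition is:
Bags: B1 = {b, f, i}  B2 = {a, b, i}  B3 = {a, c, i}  B4 = {a, b, g}  B5 = {c, h, i}  B6 = {c, d, h}  B7 = {a, e, i}
Tree: B1–B2, B2–B3, B2–B4, B3–B5, B5–B6, B3–B7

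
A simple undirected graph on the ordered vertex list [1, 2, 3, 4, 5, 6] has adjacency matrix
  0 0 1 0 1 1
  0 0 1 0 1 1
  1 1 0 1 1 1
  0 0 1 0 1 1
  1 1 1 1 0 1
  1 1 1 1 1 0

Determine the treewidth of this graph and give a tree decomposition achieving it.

Each bag holds 4 vertices, so the decomposition has width 3, which upper-bounds the treewidth. For the lower bound, the 4 vertices {1, 3, 5, 6} are pairwise adjacent, and any tree decomposition puts a clique entirely inside one bag — forcing width ≥ 3. Combining the bounds, tw(G) = 3.

Treewidth 3.
One optimal decomposition is:
Bags: B1 = {1, 3, 5, 6}  B2 = {3, 4, 5, 6}  B3 = {2, 3, 5, 6}
Tree: B1–B2, B2–B3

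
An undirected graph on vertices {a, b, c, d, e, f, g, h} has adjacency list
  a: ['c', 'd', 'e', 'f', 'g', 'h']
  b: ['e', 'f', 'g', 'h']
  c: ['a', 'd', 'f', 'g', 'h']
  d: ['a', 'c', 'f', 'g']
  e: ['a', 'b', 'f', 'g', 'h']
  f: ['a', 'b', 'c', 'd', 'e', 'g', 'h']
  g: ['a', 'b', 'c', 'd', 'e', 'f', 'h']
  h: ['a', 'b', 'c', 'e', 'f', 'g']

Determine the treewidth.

4

A width-4 tree decomposition is:
Bags: B1 = {a, e, f, g, h}  B2 = {b, e, f, g, h}  B3 = {a, c, f, g, h}  B4 = {a, c, d, f, g}
Tree: B1–B2, B1–B3, B3–B4
The largest bag has 5 vertices, giving width 4; this decomposition certifies tw(G) ≤ 4. For the lower bound, the 5 vertices {a, c, d, f, g} are pairwise adjacent, and any tree decomposition puts a clique entirely inside one bag — forcing width ≥ 4. Therefore the treewidth is 4.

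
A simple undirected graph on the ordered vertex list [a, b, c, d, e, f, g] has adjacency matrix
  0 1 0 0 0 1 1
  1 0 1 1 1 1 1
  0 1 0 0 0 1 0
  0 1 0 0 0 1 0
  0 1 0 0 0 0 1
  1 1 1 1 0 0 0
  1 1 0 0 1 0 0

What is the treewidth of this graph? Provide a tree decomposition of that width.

Treewidth 2.
Bags: B1 = {a, b, g}  B2 = {a, b, f}  B3 = {b, d, f}  B4 = {b, c, f}  B5 = {b, e, g}
Tree: B1–B2, B2–B3, B2–B4, B1–B5

The largest bag has 3 vertices, giving width 2; this decomposition certifies tw(G) ≤ 2. On the other hand G contains the 3-clique {b, e, g}. A clique must lie in a single bag of any decomposition, so no decomposition can have width below 2. Therefore the treewidth is 2.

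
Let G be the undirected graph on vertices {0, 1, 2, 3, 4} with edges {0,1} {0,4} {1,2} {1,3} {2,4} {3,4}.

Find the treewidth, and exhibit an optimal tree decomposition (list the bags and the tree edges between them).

Each bag holds 3 vertices, so the decomposition has width 2, which upper-bounds the treewidth. Since 4–2–1–0–4 is a cycle in G, G is not acyclic. Forests are exactly the graphs of treewidth ≤ 1, so tw(G) ≥ 2. Combining the bounds, tw(G) = 2.

Treewidth 2.
One such decomposition:
Bags: B1 = {1, 2, 4}  B2 = {0, 1, 4}  B3 = {1, 3, 4}
Tree: B1–B2, B2–B3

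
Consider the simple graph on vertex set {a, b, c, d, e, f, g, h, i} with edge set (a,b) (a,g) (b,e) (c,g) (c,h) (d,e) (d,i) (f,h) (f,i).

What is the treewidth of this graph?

2

A width-2 tree decomposition is:
Bags: B1 = {f, h, i}  B2 = {d, h, i}  B3 = {d, e, h}  B4 = {b, e, h}  B5 = {a, b, h}  B6 = {a, g, h}  B7 = {c, g, h}
Tree: B1–B2, B2–B3, B3–B4, B4–B5, B5–B6, B6–B7
The largest bag has 3 vertices, giving width 2; this decomposition certifies tw(G) ≤ 2. The edges h–f–i–d–e–b–a–g–c–h form a cycle, so G is not a tree and its treewidth is at least 2. Therefore the treewidth is 2.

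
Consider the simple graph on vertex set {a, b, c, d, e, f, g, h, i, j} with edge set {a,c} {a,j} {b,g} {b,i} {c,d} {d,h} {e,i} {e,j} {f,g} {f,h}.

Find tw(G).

2

A width-2 tree decomposition is:
Bags: B1 = {b, e, i}  B2 = {b, e, g}  B3 = {e, f, g}  B4 = {e, f, h}  B5 = {d, e, h}  B6 = {c, d, e}  B7 = {a, c, e}  B8 = {a, e, j}
Tree: B1–B2, B2–B3, B3–B4, B4–B5, B5–B6, B6–B7, B7–B8
Each bag holds 3 vertices, so the decomposition has width 2, which upper-bounds the treewidth. For the lower bound, G contains the cycle e–i–b–g–f–h–d–c–a–j–e, so G is not a forest; only forests have treewidth ≤ 1, hence tw(G) ≥ 2. Therefore the treewidth is 2.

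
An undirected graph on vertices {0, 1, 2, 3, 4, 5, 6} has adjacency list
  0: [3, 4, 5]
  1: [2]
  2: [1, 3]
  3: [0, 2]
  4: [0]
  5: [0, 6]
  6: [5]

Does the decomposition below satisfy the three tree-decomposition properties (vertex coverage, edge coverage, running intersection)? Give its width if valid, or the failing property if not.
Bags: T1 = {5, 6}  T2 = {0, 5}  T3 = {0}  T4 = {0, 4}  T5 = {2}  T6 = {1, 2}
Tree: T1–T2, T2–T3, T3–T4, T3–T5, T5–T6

No — vertex 3 appears in no bag.

A tree decomposition must satisfy three properties: every vertex lies in some bag; for every edge, both endpoints lie together in some bag; and for every vertex, the bags containing it form a connected subtree. Here vertex 3 appears in no bag, so the decomposition is invalid.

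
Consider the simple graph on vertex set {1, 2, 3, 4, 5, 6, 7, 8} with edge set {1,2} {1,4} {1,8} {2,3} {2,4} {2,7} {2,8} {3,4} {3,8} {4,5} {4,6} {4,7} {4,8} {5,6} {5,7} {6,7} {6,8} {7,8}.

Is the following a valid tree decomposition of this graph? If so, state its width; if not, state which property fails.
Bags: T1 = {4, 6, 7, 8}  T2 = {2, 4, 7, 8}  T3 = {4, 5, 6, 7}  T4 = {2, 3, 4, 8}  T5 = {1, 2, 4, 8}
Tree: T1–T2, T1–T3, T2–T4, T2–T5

Vertex coverage: the bags together contain {1, 2, 3, 4, 5, 6, 7, 8}, the full vertex set. Edge coverage: each edge of G has both endpoints in at least one bag. Running intersection: for every vertex, the bags containing it form a connected subtree. All three properties hold, so this is a valid tree decomposition of width max|bag| − 1 = 3, and hence tw(G) ≤ 3.

Yes; width 3.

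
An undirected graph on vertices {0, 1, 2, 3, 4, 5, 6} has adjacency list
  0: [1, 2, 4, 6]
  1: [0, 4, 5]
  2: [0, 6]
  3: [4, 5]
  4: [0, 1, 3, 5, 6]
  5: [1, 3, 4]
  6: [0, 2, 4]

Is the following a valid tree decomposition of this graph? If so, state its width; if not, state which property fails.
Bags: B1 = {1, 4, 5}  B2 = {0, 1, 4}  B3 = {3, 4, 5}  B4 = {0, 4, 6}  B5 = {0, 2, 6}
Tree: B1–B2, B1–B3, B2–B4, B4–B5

Yes; width 2.

Vertex coverage: the bags together contain {0, 1, 2, 3, 4, 5, 6}, the full vertex set. Edge coverage: each edge of G has both endpoints in at least one bag. Running intersection: for every vertex, the bags containing it form a connected subtree. All three properties hold, so this is a valid tree decomposition of width max|bag| − 1 = 2, and hence tw(G) ≤ 2.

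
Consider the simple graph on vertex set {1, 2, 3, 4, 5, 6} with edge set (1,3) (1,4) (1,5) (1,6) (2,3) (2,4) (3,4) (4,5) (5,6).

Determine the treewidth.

A width-2 tree decomposition is:
Bags: B1 = {1, 3, 4}  B2 = {1, 4, 5}  B3 = {1, 5, 6}  B4 = {2, 3, 4}
Tree: B1–B2, B2–B3, B1–B4
The largest bag has 3 vertices, giving width 2; this decomposition certifies tw(G) ≤ 2. On the other hand G contains the 3-clique {1, 3, 4}. A clique must lie in a single bag of any decomposition, so no decomposition can have width below 2. The upper and lower bounds meet at 2, so that is the treewidth.

2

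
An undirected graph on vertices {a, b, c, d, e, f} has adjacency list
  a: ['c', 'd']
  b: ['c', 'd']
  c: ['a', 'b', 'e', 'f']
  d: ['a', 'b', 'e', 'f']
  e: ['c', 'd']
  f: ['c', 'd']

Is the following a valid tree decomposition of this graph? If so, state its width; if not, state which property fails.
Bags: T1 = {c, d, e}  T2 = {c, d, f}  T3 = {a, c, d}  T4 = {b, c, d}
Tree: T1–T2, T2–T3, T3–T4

Every vertex of G appears in some bag (union = {a, b, c, d, e, f}); every edge is covered by a bag; and for each vertex v the set of bags containing v is connected in the bag tree. The decomposition is therefore valid. The largest bag has 3 vertices, so the width is 2.

Yes; width 2.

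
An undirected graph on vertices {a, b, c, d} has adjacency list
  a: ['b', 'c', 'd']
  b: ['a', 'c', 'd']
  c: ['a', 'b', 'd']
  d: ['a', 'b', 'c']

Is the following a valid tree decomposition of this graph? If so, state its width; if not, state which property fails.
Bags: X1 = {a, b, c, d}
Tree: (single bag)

Yes; width 3.

Every vertex of G appears in some bag (union = {a, b, c, d}); every edge is covered by a bag; and for each vertex v the set of bags containing v is connected in the bag tree. The decomposition is therefore valid. The largest bag has 4 vertices, so the width is 3.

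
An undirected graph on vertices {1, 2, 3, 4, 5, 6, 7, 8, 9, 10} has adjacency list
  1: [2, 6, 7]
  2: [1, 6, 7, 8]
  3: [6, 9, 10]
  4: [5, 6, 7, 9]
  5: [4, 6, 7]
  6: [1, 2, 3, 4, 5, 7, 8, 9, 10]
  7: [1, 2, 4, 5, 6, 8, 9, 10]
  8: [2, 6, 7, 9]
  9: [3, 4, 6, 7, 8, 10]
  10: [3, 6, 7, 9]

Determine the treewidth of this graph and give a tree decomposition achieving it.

Each bag holds 4 vertices, so the decomposition has width 3, which upper-bounds the treewidth. For the lower bound, the 4 vertices {3, 6, 9, 10} are pairwise adjacent, and any tree decomposition puts a clique entirely inside one bag — forcing width ≥ 3. Therefore the treewidth is 3.

Treewidth 3.
One such decomposition:
Bags: B1 = {6, 7, 8, 9}  B2 = {2, 6, 7, 8}  B3 = {4, 6, 7, 9}  B4 = {6, 7, 9, 10}  B5 = {1, 2, 6, 7}  B6 = {4, 5, 6, 7}  B7 = {3, 6, 9, 10}
Tree: B1–B2, B1–B3, B3–B4, B2–B5, B3–B6, B4–B7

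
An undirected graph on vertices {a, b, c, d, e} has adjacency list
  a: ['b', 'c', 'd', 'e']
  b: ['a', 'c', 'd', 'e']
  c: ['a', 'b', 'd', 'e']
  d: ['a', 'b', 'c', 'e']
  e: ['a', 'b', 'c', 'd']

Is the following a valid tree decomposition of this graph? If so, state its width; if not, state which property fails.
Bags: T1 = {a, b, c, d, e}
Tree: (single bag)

Yes; width 4.

Vertex coverage: the bags together contain {a, b, c, d, e}, the full vertex set. Edge coverage: each edge of G has both endpoints in at least one bag. Running intersection: for every vertex, the bags containing it form a connected subtree. All three properties hold, so this is a valid tree decomposition of width max|bag| − 1 = 4, and hence tw(G) ≤ 4.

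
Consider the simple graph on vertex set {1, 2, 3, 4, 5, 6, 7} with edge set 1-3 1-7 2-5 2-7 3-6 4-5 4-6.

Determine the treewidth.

2

A width-2 tree decomposition is:
Bags: B1 = {1, 3, 7}  B2 = {2, 3, 7}  B3 = {2, 3, 5}  B4 = {3, 4, 5}  B5 = {3, 4, 6}
Tree: B1–B2, B2–B3, B3–B4, B4–B5
Each bag holds 3 vertices, so the decomposition has width 2, which upper-bounds the treewidth. Since 3–1–7–2–5–4–6–3 is a cycle in G, G is not acyclic. Forests are exactly the graphs of treewidth ≤ 1, so tw(G) ≥ 2. Therefore the treewidth is 2.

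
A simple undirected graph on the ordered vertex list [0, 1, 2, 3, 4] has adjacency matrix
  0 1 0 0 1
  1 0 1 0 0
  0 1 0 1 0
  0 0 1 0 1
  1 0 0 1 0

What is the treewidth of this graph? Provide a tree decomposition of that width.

Treewidth 2.
One optimal decomposition is:
Bags: B1 = {0, 1, 4}  B2 = {1, 2, 4}  B3 = {2, 3, 4}
Tree: B1–B2, B2–B3

The largest bag has 3 vertices, giving width 2; this decomposition certifies tw(G) ≤ 2. For the lower bound, G contains the cycle 4–0–1–2–3–4, so G is not a forest; only forests have treewidth ≤ 1, hence tw(G) ≥ 2. Therefore the treewidth is 2.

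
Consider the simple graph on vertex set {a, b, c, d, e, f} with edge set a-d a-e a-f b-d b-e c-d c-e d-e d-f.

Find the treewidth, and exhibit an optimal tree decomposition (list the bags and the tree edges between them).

Treewidth 2.
Bags: B1 = {a, d, f}  B2 = {a, d, e}  B3 = {c, d, e}  B4 = {b, d, e}
Tree: B1–B2, B2–B3, B2–B4

Every bag has size at most 3, so the width is 3 − 1 = 2 and tw(G) ≤ 2. For the lower bound, the 3 vertices {c, d, e} are pairwise adjacent, and any tree decomposition puts a clique entirely inside one bag — forcing width ≥ 2. Therefore the treewidth is 2.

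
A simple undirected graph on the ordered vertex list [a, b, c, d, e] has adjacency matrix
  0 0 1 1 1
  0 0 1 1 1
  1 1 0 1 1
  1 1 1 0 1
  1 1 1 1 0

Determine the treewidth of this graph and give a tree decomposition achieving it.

Treewidth 3.
One optimal decomposition is:
Bags: B1 = {b, c, d, e}  B2 = {a, c, d, e}
Tree: B1–B2

Each bag holds 4 vertices, so the decomposition has width 3, which upper-bounds the treewidth. Conversely, {a, c, d, e} is a clique of size 4, and the vertices of any clique must share a bag in every tree decomposition; so some bag has ≥ 4 vertices and tw(G) ≥ 3. Combining the bounds, tw(G) = 3.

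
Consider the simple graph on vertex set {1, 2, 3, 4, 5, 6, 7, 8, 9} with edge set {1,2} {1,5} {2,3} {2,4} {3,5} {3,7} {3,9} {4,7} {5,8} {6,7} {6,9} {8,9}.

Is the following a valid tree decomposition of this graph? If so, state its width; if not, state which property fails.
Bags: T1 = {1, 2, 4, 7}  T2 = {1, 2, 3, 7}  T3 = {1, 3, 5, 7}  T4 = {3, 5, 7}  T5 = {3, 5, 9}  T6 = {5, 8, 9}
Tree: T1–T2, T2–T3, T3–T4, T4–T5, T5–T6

A tree decomposition must satisfy three properties: every vertex lies in some bag; for every edge, both endpoints lie together in some bag; and for every vertex, the bags containing it form a connected subtree. Here vertex 6 appears in no bag, so the decomposition is invalid.

No — vertex 6 appears in no bag.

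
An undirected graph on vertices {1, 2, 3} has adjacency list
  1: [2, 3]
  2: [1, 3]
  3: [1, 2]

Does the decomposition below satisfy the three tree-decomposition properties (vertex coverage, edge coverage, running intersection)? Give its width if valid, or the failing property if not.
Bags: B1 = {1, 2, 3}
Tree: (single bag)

Every vertex of G appears in some bag (union = {1, 2, 3}); every edge is covered by a bag; and for each vertex v the set of bags containing v is connected in the bag tree. The decomposition is therefore valid. The largest bag has 3 vertices, so the width is 2.

Yes; width 2.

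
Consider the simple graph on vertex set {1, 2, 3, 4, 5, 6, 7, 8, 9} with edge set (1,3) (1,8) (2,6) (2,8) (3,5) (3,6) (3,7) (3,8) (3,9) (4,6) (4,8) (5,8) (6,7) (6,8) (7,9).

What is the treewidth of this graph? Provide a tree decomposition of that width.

Treewidth 2.
One optimal decomposition is:
Bags: B1 = {4, 6, 8}  B2 = {3, 6, 8}  B3 = {3, 5, 8}  B4 = {1, 3, 8}  B5 = {3, 6, 7}  B6 = {3, 7, 9}  B7 = {2, 6, 8}
Tree: B1–B2, B2–B3, B2–B4, B2–B5, B5–B6, B2–B7

Each bag holds 3 vertices, so the decomposition has width 2, which upper-bounds the treewidth. For the lower bound, the 3 vertices {2, 6, 8} are pairwise adjacent, and any tree decomposition puts a clique entirely inside one bag — forcing width ≥ 2. Hence tw(G) = 2 exactly.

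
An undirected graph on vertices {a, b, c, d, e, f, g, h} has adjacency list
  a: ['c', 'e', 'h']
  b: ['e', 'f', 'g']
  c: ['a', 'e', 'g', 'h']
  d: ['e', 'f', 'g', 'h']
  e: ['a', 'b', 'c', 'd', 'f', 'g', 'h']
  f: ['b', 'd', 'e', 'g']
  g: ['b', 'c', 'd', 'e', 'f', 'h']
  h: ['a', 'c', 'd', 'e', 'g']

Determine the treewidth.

A width-3 tree decomposition is:
Bags: B1 = {b, e, f, g}  B2 = {d, e, f, g}  B3 = {d, e, g, h}  B4 = {c, e, g, h}  B5 = {a, c, e, h}
Tree: B1–B2, B2–B3, B3–B4, B4–B5
The largest bag has 4 vertices, giving width 3; this decomposition certifies tw(G) ≤ 3. For the lower bound, the 4 vertices {d, e, g, h} are pairwise adjacent, and any tree decomposition puts a clique entirely inside one bag — forcing width ≥ 3. The upper and lower bounds meet at 3, so that is the treewidth.

3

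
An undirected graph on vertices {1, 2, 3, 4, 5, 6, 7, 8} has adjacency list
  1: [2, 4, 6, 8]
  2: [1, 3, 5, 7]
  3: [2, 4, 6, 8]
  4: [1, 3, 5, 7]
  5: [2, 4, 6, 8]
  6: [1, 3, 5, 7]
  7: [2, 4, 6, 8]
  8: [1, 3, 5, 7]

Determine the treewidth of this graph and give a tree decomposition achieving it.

Treewidth 4.
One such decomposition:
Bags: B1 = {1, 3, 4, 5, 7}  B2 = {1, 3, 5, 6, 7}  B3 = {1, 3, 5, 7, 8}  B4 = {1, 2, 3, 5, 7}
Tree: B1–B2, B2–B3, B3–B4

Every bag has size at most 5, so the width is 5 − 1 = 4 and tw(G) ≤ 4. For the lower bound: the 5 vertex sets {4,5}, {3,6}, {7,8}, {1}, {2} are disjoint, each induces a connected subgraph, and every pair is joined by at least one edge of G. Contracting each set to a single vertex therefore yields K_{5} as a minor, and since treewidth is minor-monotone, tw(G) ≥ tw(K_{5}) = 4. Hence tw(G) = 4 exactly.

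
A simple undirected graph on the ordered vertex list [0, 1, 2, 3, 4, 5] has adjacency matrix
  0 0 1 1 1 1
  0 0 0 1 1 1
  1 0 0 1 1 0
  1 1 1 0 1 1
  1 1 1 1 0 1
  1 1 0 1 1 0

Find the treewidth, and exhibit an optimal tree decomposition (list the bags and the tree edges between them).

Treewidth 3.
Bags: B1 = {1, 3, 4, 5}  B2 = {0, 3, 4, 5}  B3 = {0, 2, 3, 4}
Tree: B1–B2, B2–B3

The largest bag has 4 vertices, giving width 3; this decomposition certifies tw(G) ≤ 3. For the lower bound, the 4 vertices {0, 2, 3, 4} are pairwise adjacent, and any tree decomposition puts a clique entirely inside one bag — forcing width ≥ 3. Combining the bounds, tw(G) = 3.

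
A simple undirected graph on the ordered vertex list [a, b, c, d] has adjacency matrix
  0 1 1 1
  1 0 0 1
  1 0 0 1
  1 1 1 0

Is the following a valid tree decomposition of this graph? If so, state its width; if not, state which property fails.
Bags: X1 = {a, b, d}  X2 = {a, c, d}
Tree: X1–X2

Yes; width 2.

Vertex coverage: the bags together contain {a, b, c, d}, the full vertex set. Edge coverage: each edge of G has both endpoints in at least one bag. Running intersection: for every vertex, the bags containing it form a connected subtree. All three properties hold, so this is a valid tree decomposition of width max|bag| − 1 = 2, and hence tw(G) ≤ 2.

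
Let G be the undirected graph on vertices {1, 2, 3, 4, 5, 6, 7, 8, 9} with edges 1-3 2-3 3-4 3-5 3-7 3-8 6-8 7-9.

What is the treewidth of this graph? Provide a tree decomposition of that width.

Treewidth 1.
One such decomposition:
Bags: B1 = {3, 8}  B2 = {1, 3}  B3 = {3, 4}  B4 = {3, 5}  B5 = {6, 8}  B6 = {3, 7}  B7 = {7, 9}  B8 = {2, 3}
Tree: B1–B2, B2–B3, B3–B4, B1–B5, B2–B6, B6–B7, B2–B8

Every bag has size at most 2, so the width is 2 − 1 = 1 and tw(G) ≤ 1. G has an edge, so its treewidth is at least 1. Hence tw(G) = 1 exactly.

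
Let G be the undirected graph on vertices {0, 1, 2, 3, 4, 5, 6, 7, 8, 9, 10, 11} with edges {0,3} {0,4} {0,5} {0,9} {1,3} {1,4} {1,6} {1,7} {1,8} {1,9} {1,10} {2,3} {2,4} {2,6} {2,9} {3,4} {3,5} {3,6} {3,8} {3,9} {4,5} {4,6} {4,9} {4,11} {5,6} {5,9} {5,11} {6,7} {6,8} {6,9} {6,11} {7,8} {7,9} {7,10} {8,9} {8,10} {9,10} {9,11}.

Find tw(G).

A width-4 tree decomposition is:
Bags: B1 = {3, 4, 5, 6, 9}  B2 = {1, 3, 4, 6, 9}  B3 = {1, 3, 6, 8, 9}  B4 = {1, 6, 7, 8, 9}  B5 = {4, 5, 6, 9, 11}  B6 = {0, 3, 4, 5, 9}  B7 = {2, 3, 4, 6, 9}  B8 = {1, 7, 8, 9, 10}
Tree: B1–B2, B2–B3, B3–B4, B1–B5, B1–B6, B2–B7, B4–B8
The largest bag has 5 vertices, giving width 4; this decomposition certifies tw(G) ≤ 4. For the lower bound, the 5 vertices {0, 3, 4, 5, 9} are pairwise adjacent, and any tree decomposition puts a clique entirely inside one bag — forcing width ≥ 4. Hence tw(G) = 4 exactly.

4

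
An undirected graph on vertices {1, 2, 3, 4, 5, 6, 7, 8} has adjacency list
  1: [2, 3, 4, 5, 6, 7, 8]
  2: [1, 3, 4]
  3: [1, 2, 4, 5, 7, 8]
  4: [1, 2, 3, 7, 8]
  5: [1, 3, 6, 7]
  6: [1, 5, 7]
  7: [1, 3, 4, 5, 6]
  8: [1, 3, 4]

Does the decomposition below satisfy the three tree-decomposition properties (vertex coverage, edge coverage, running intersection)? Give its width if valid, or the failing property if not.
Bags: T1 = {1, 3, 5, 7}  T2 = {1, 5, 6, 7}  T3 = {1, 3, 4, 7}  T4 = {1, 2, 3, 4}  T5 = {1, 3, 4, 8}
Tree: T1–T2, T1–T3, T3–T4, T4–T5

Every vertex of G appears in some bag (union = {1, 2, 3, 4, 5, 6, 7, 8}); every edge is covered by a bag; and for each vertex v the set of bags containing v is connected in the bag tree. The decomposition is therefore valid. The largest bag has 4 vertices, so the width is 3.

Yes; width 3.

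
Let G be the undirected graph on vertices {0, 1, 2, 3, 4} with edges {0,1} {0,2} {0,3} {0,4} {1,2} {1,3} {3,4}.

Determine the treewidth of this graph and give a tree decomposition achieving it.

Treewidth 2.
One such decomposition:
Bags: B1 = {0, 1, 2}  B2 = {0, 1, 3}  B3 = {0, 3, 4}
Tree: B1–B2, B2–B3

Each bag holds 3 vertices, so the decomposition has width 2, which upper-bounds the treewidth. For the lower bound, the 3 vertices {0, 1, 2} are pairwise adjacent, and any tree decomposition puts a clique entirely inside one bag — forcing width ≥ 2. The upper and lower bounds meet at 2, so that is the treewidth.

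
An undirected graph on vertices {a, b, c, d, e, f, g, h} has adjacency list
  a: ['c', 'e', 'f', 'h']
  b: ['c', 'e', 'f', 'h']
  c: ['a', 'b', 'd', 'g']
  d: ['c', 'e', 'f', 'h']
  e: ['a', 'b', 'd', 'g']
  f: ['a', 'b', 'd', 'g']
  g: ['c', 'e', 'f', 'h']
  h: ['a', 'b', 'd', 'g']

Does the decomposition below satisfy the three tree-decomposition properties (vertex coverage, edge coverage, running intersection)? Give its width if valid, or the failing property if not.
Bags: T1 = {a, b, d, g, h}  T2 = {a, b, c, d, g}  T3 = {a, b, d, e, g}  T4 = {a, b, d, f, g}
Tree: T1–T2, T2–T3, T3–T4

Yes; width 4.

Vertex coverage: the bags together contain {a, b, c, d, e, f, g, h}, the full vertex set. Edge coverage: each edge of G has both endpoints in at least one bag. Running intersection: for every vertex, the bags containing it form a connected subtree. All three properties hold, so this is a valid tree decomposition of width max|bag| − 1 = 4, and hence tw(G) ≤ 4.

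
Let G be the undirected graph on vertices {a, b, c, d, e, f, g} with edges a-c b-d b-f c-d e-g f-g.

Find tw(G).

1

A width-1 tree decomposition is:
Bags: B1 = {a, c}  B2 = {c, d}  B3 = {b, d}  B4 = {b, f}  B5 = {f, g}  B6 = {e, g}
Tree: B1–B2, B2–B3, B3–B4, B4–B5, B5–B6
Every bag has size at most 2, so the width is 2 − 1 = 1 and tw(G) ≤ 1. G has an edge, so its treewidth is at least 1. Therefore the treewidth is 1.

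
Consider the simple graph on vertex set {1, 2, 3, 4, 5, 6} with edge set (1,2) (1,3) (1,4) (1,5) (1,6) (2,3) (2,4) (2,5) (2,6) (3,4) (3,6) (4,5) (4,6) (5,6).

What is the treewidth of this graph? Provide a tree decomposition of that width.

Treewidth 4.
One such decomposition:
Bags: B1 = {1, 2, 4, 5, 6}  B2 = {1, 2, 3, 4, 6}
Tree: B1–B2

The largest bag has 5 vertices, giving width 4; this decomposition certifies tw(G) ≤ 4. For the lower bound, the 5 vertices {1, 2, 3, 4, 6} are pairwise adjacent, and any tree decomposition puts a clique entirely inside one bag — forcing width ≥ 4. Therefore the treewidth is 4.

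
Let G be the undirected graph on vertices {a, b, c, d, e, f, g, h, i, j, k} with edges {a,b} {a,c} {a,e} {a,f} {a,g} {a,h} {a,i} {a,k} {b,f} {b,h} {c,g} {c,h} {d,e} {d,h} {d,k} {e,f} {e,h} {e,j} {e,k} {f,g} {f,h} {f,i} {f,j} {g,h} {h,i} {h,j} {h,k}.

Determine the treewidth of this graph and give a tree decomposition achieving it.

Treewidth 3.
One optimal decomposition is:
Bags: B1 = {a, e, f, h}  B2 = {a, f, g, h}  B3 = {a, e, h, k}  B4 = {d, e, h, k}  B5 = {e, f, h, j}  B6 = {a, c, g, h}  B7 = {a, f, h, i}  B8 = {a, b, f, h}
Tree: B1–B2, B1–B3, B3–B4, B1–B5, B2–B6, B2–B7, B1–B8

The largest bag has 4 vertices, giving width 3; this decomposition certifies tw(G) ≤ 3. Conversely, {d, e, h, k} is a clique of size 4, and the vertices of any clique must share a bag in every tree decomposition; so some bag has ≥ 4 vertices and tw(G) ≥ 3. Hence tw(G) = 3 exactly.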